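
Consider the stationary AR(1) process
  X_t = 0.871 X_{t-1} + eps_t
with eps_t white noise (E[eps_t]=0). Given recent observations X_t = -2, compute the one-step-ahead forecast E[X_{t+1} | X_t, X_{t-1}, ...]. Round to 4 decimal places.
E[X_{t+1} \mid \mathcal F_t] = -1.7420

For an AR(p) model X_t = c + sum_i phi_i X_{t-i} + eps_t, the
one-step-ahead conditional mean is
  E[X_{t+1} | X_t, ...] = c + sum_i phi_i X_{t+1-i}.
Substitute known values:
  E[X_{t+1} | ...] = (0.871) * (-2)
                   = -1.7420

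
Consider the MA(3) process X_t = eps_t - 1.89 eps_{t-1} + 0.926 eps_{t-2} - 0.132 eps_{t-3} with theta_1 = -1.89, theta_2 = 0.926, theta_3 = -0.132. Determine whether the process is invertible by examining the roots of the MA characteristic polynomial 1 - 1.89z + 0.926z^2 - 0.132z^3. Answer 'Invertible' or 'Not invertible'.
\text{Not invertible}

The MA(q) characteristic polynomial is P(z) = 1 - 1.89z + 0.926z^2 - 0.132z^3.
Invertibility requires all roots to lie outside the unit circle, i.e. |z| > 1 for every root.
Degree 3: look for a simple real root z0 first, then factor out (1 - z/z0) and solve the remaining quadratic.
Testing z0 = 2.5: P(2.5) = 1 + (-1.89)(2.5) + (0.926)(2.5)^2 + (-0.132)(2.5)^3
  = 1 + (-4.725) + (5.7875) + (-2.0625) = 0.  So z_0 = 2.5 is a root, |z_0| = 2.5.
Divide out the factor (1 - 0.4 z) = (1 - z/z0) (since 1/z0 = 0.4):
  P(z) = (1 - 0.4 z)(1 + (-1.49) z + (0.33) z^2)
  [check: z-coef -1.49 - (0.4) = -1.89; z^2-coef 0.33 - (0.4)(-1.49) = 0.926; z^3-coef -(0.4)(0.33) = -0.132.]
Remaining roots from the quadratic factor 1 + (-1.49) z + (0.33) z^2:
  Set 1 + (-1.49) z + (0.33) z^2 = 0, i.e. a z^2 + b z + c = 0 with a = 0.33, b = -1.49, c = 1.
  Discriminant D = b^2 - 4ac = (-1.49)^2 - 4*(0.33)*1 = 2.2201 - (1.32) = 0.9001.
  D >= 0, so the roots are real: z = (-b +/- sqrt(D)) / (2a) = (1.49 +/- 0.948736) / (0.66).
    z_1 = (1.49 + 0.948736) / (0.66) = 3.6951,   |z_1| = 3.6951.
    z_2 = (1.49 - 0.948736) / (0.66) = 0.8201,   |z_2| = 0.8201.
Moduli of all roots: 2.5000, 3.6951, 0.8201.
All moduli strictly greater than 1? No.
Verdict: Not invertible.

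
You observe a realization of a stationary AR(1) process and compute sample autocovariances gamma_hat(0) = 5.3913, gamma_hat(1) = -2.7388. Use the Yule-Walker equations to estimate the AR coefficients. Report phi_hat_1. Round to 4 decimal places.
\hat\phi_{1} = -0.5080

The Yule-Walker equations for an AR(p) process read, in matrix form,
  Gamma_p phi = r_p,   with   (Gamma_p)_{ij} = gamma(|i - j|),
                       (r_p)_i = gamma(i),   i,j = 1..p.
Substitute the sample gammas (Toeplitz matrix and right-hand side of size 1):
  Gamma_p = [[5.3913]]
  r_p     = [-2.7388]
With p = 1 this is the single equation gamma(0) phi_1 = gamma(1):
  phi_hat_1 = gamma(1) / gamma(0) = -2.7388 / 5.3913 = -0.5080.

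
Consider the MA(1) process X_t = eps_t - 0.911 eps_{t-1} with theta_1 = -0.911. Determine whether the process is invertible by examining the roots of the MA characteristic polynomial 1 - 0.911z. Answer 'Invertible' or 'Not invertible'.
\text{Invertible}

The MA(q) characteristic polynomial is P(z) = 1 - 0.911z.
Invertibility requires all roots to lie outside the unit circle, i.e. |z| > 1 for every root.
This is linear in z: 1 + (-0.911) z = 0  =>  z = -1/(-0.911) = 1.097695,  |z| = 1.097695.
Moduli of all roots: 1.0977.
All moduli strictly greater than 1? Yes.
Verdict: Invertible.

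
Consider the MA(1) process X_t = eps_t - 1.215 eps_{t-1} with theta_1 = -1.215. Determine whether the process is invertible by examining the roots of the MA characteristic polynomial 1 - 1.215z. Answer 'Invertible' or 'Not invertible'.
\text{Not invertible}

The MA(q) characteristic polynomial is P(z) = 1 - 1.215z.
Invertibility requires all roots to lie outside the unit circle, i.e. |z| > 1 for every root.
This is linear in z: 1 + (-1.215) z = 0  =>  z = -1/(-1.215) = 0.823045,  |z| = 0.823045.
Moduli of all roots: 0.8230.
All moduli strictly greater than 1? No.
Verdict: Not invertible.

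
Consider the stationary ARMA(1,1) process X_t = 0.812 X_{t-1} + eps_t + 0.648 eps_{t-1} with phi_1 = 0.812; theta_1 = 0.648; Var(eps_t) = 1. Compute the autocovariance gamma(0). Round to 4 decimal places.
\gamma(0) = 7.2573

Multiply the model equation by X_{t-k} and take expectations. With theta_0 = psi_0 = 1 and psi_j the MA(infinity) weights, this gives
  gamma(k) - sum_i phi_i gamma(k-i) = c_k,
  c_k = sigma^2 * sum_{j=k..q} theta_j psi_{j-k}   (c_k = 0 for k > q),
using gamma(-m) = gamma(m).
psi-weights needed (psi_j = theta_j + sum_i phi_i psi_{j-i}):
  psi_1 = theta_1 + phi_1 = 0.648 + (0.812) = 1.46
Right-hand sides:
  c_0 = sigma^2 (1 + theta_1 psi_1) = 1 * (1 + (0.648)(1.46)) = 1 * 1.94608 = 1.94608
  c_1 = sigma^2 theta_1 = 1 * (0.648) = 0.648
  c_2 = 0
Equations for k = 0 and k = 1 (AR order 1):
  gamma(0) = phi_1 gamma(1) + c_0
  gamma(1) = phi_1 gamma(0) + c_1
Substituting the second into the first: gamma(0) (1 - phi_1^2) = c_0 + phi_1 c_1, so
  gamma(0) = (c_0 + phi_1 c_1) / (1 - phi_1^2) = (1.94608 + (0.812)(0.648)) / (1 - (0.812)^2) = 2.472256 / 0.340656 = 7.257339.
Therefore gamma(0) = 7.2573 (to 4 decimal places).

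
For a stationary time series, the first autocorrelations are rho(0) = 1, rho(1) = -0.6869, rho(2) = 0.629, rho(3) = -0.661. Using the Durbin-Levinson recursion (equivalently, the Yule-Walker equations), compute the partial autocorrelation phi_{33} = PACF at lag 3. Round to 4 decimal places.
\phi_{33} = -0.3180

The PACF at lag k is phi_{kk}, the last component of the solution
to the Yule-Walker system G_k phi = r_k where
  (G_k)_{ij} = rho(|i - j|), (r_k)_i = rho(i), i,j = 1..k.
Equivalently, Durbin-Levinson gives phi_{kk} iteratively:
  phi_{11} = rho(1)
  phi_{kk} = [rho(k) - sum_{j=1..k-1} phi_{k-1,j} rho(k-j)]
            / [1 - sum_{j=1..k-1} phi_{k-1,j} rho(j)],
  phi_{k,j} = phi_{k-1,j} - phi_{kk} phi_{k-1,k-j},  j = 1..k-1.
Step k = 1:
  phi_11 = rho(1) = -0.6869.
Step k = 2:
  phi_22 = [rho(2) - phi_11 rho(1)] / [1 - phi_11 rho(1)] = [0.629 - (-0.6869)(-0.6869)] / [1 - (-0.6869)(-0.6869)]
         = 0.15716839 / 0.52816839 = 0.297573.
  Update: phi_21 = phi_11 - phi_22 phi_11 = -0.6869 - (0.297573)(-0.6869) = -0.482497.
Step k = 3:
  phi_33 = [rho(3) - phi_21 rho(2) - phi_22 rho(1)] / [1 - phi_21 rho(1) - phi_22 rho(2)]
    numerator   = -0.661 - (-0.482497)(0.629) - (0.297573)(-0.6869) = -0.15310655
    denominator = 1 - (-0.482497)(-0.6869) - (0.297573)(0.629) = 0.4813994
  phi_33 = -0.15310655 / 0.4813994 = -0.318.
Therefore phi_{33} = -0.3180.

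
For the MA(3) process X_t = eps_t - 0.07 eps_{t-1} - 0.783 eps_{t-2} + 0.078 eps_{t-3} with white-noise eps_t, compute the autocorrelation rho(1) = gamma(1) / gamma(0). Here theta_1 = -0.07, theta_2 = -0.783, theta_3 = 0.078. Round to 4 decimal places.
\rho(1) = -0.0470

For an MA(q) process with theta_0 = 1, the autocovariance is
  gamma(k) = sigma^2 * sum_{i=0..q-k} theta_i * theta_{i+k},
and rho(k) = gamma(k) / gamma(0). Sigma^2 cancels.
  numerator   = (1)*(-0.07) + (-0.07)*(-0.783) + (-0.783)*(0.078) = -0.076264.
  denominator = (1)^2 + (-0.07)^2 + (-0.783)^2 + (0.078)^2 = 1.624073.
  rho(1) = -0.076264 / 1.624073 = -0.0470.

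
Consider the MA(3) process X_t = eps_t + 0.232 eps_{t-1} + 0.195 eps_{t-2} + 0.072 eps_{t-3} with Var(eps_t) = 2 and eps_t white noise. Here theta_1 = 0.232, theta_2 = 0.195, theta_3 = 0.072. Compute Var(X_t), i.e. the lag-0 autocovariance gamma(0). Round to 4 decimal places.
\gamma(0) = 2.1941

For an MA(q) process X_t = eps_t + sum_i theta_i eps_{t-i} with
Var(eps_t) = sigma^2, the variance is
  gamma(0) = sigma^2 * (1 + sum_i theta_i^2).
  sum_i theta_i^2 = (0.232)^2 + (0.195)^2 + (0.072)^2 = 0.053824 + 0.038025 + 0.005184 = 0.097033.
  gamma(0) = 2 * (1 + 0.097033) = 2 * 1.097033 = 2.194066, which rounds to 2.1941.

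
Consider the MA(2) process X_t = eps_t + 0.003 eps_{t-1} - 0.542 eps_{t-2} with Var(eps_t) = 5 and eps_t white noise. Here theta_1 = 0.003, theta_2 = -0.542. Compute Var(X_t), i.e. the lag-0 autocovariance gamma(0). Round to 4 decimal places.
\gamma(0) = 6.4689

For an MA(q) process X_t = eps_t + sum_i theta_i eps_{t-i} with
Var(eps_t) = sigma^2, the variance is
  gamma(0) = sigma^2 * (1 + sum_i theta_i^2).
  sum_i theta_i^2 = (0.003)^2 + (-0.542)^2 = 0.000009 + 0.293764 = 0.293773.
  gamma(0) = 5 * (1 + 0.293773) = 5 * 1.293773 = 6.468865, which rounds to 6.4689.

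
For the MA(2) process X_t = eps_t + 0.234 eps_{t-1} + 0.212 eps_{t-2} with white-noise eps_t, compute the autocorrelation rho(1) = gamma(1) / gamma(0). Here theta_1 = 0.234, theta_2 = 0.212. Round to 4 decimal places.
\rho(1) = 0.2579

For an MA(q) process with theta_0 = 1, the autocovariance is
  gamma(k) = sigma^2 * sum_{i=0..q-k} theta_i * theta_{i+k},
and rho(k) = gamma(k) / gamma(0). Sigma^2 cancels.
  numerator   = (1)*(0.234) + (0.234)*(0.212) = 0.283608.
  denominator = (1)^2 + (0.234)^2 + (0.212)^2 = 1.0997.
  rho(1) = 0.283608 / 1.0997 = 0.2579.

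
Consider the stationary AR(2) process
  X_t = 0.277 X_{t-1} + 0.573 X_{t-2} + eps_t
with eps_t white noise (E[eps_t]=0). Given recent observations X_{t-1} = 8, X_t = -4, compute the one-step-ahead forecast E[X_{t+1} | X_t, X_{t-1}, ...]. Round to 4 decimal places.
E[X_{t+1} \mid \mathcal F_t] = 3.4760

For an AR(p) model X_t = c + sum_i phi_i X_{t-i} + eps_t, the
one-step-ahead conditional mean is
  E[X_{t+1} | X_t, ...] = c + sum_i phi_i X_{t+1-i}.
Substitute known values:
  E[X_{t+1} | ...] = (0.277) * (-4) + (0.573) * (8)
                   = 3.4760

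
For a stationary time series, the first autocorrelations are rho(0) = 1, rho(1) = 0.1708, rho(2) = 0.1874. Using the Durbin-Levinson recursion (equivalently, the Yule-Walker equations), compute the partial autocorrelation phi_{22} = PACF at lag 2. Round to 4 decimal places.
\phi_{22} = 0.1630

The PACF at lag k is phi_{kk}, the last component of the solution
to the Yule-Walker system G_k phi = r_k where
  (G_k)_{ij} = rho(|i - j|), (r_k)_i = rho(i), i,j = 1..k.
Equivalently, Durbin-Levinson gives phi_{kk} iteratively:
  phi_{11} = rho(1)
  phi_{kk} = [rho(k) - sum_{j=1..k-1} phi_{k-1,j} rho(k-j)]
            / [1 - sum_{j=1..k-1} phi_{k-1,j} rho(j)],
  phi_{k,j} = phi_{k-1,j} - phi_{kk} phi_{k-1,k-j},  j = 1..k-1.
Step k = 1:
  phi_11 = rho(1) = 0.1708.
Step k = 2:
  phi_22 = [rho(2) - phi_11 rho(1)] / [1 - phi_11 rho(1)] = [0.1874 - (0.1708)(0.1708)] / [1 - (0.1708)(0.1708)]
         = 0.15822736 / 0.97082736 = 0.163.
Therefore phi_{22} = 0.1630.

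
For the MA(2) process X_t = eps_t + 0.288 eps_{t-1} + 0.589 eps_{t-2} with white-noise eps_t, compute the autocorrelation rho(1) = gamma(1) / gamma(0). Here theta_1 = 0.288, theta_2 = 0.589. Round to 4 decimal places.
\rho(1) = 0.3201

For an MA(q) process with theta_0 = 1, the autocovariance is
  gamma(k) = sigma^2 * sum_{i=0..q-k} theta_i * theta_{i+k},
and rho(k) = gamma(k) / gamma(0). Sigma^2 cancels.
  numerator   = (1)*(0.288) + (0.288)*(0.589) = 0.457632.
  denominator = (1)^2 + (0.288)^2 + (0.589)^2 = 1.429865.
  rho(1) = 0.457632 / 1.429865 = 0.3201.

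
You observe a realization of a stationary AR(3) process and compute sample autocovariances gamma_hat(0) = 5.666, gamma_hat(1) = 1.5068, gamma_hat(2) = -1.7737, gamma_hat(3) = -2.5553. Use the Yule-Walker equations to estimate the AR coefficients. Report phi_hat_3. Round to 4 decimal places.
\hat\phi_{3} = -0.2900

The Yule-Walker equations for an AR(p) process read, in matrix form,
  Gamma_p phi = r_p,   with   (Gamma_p)_{ij} = gamma(|i - j|),
                       (r_p)_i = gamma(i),   i,j = 1..p.
Substitute the sample gammas (Toeplitz matrix and right-hand side of size 3):
  Gamma_p = [[5.666, 1.5068, -1.7737], [1.5068, 5.666, 1.5068], [-1.7737, 1.5068, 5.666]]
  r_p     = [1.5068, -1.7737, -2.5553]
Written out (R1..R3):
  (R1) 5.666 phi_1 + 1.5068 phi_2 - 1.7737 phi_3 = 1.5068
  (R2) 1.5068 phi_1 + 5.666 phi_2 + 1.5068 phi_3 = -1.7737
  (R3) -1.7737 phi_1 + 1.5068 phi_2 + 5.666 phi_3 = -2.5553
Gaussian elimination:
  R2 <- R2 - (1.5068/5.666) R1 = R2 - (0.265937) R1:  5.265286 phi_2 + 1.978493 phi_3 = -2.174414
  R3 <- R3 - (-1.7737/5.666) R1 = R3 - (-0.313043) R1:  1.978493 phi_2 + 5.110756 phi_3 = -2.083607
  R3 <- R3 - (1.978493/5.265286) R2 = R3 - (0.375762) R2:  4.367314 phi_3 = -1.266546
Back-substitution:
  phi_hat_3 = -1.266546 / 4.367314 = -0.290006
  phi_hat_2 = (-2.174414 - (1.978493)(-0.290006)) / 5.265286 = -0.303999
  phi_hat_1 = (1.5068 - (1.5068)(-0.303999) - (-1.7737)(-0.290006)) / 5.666 = 0.255998
So phi_hat = [0.2560, -0.3040, -0.2900].
Therefore phi_hat_3 = -0.2900.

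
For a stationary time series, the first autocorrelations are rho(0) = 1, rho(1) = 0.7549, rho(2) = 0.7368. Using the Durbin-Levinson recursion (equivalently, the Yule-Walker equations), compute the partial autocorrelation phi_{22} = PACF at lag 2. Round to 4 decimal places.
\phi_{22} = 0.3881

The PACF at lag k is phi_{kk}, the last component of the solution
to the Yule-Walker system G_k phi = r_k where
  (G_k)_{ij} = rho(|i - j|), (r_k)_i = rho(i), i,j = 1..k.
Equivalently, Durbin-Levinson gives phi_{kk} iteratively:
  phi_{11} = rho(1)
  phi_{kk} = [rho(k) - sum_{j=1..k-1} phi_{k-1,j} rho(k-j)]
            / [1 - sum_{j=1..k-1} phi_{k-1,j} rho(j)],
  phi_{k,j} = phi_{k-1,j} - phi_{kk} phi_{k-1,k-j},  j = 1..k-1.
Step k = 1:
  phi_11 = rho(1) = 0.7549.
Step k = 2:
  phi_22 = [rho(2) - phi_11 rho(1)] / [1 - phi_11 rho(1)] = [0.7368 - (0.7549)(0.7549)] / [1 - (0.7549)(0.7549)]
         = 0.16692599 / 0.43012599 = 0.3881.
Therefore phi_{22} = 0.3881.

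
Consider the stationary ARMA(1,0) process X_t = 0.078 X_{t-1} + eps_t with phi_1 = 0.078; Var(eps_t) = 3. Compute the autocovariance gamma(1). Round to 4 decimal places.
\gamma(1) = 0.2354

Multiply the model equation by X_{t-k} and take expectations. With theta_0 = psi_0 = 1 and psi_j the MA(infinity) weights, this gives
  gamma(k) - sum_i phi_i gamma(k-i) = c_k,
  c_k = sigma^2 * sum_{j=k..q} theta_j psi_{j-k}   (c_k = 0 for k > q),
using gamma(-m) = gamma(m).
Pure AR (q = 0): c_0 = sigma^2 = 3, c_k = 0 for k >= 1.
Equations for k = 0 and k = 1 (AR order 1):
  gamma(0) = phi_1 gamma(1) + c_0
  gamma(1) = phi_1 gamma(0) + c_1
Substituting the second into the first: gamma(0) (1 - phi_1^2) = c_0 + phi_1 c_1, so
  gamma(0) = c_0 / (1 - phi_1^2) = 3 / (1 - (0.078)^2) = 3 / 0.993916 = 3.018364.
  gamma(1) = phi_1 gamma(0) = (0.078)(3.018364) = 0.235432.
Therefore gamma(1) = 0.2354 (to 4 decimal places).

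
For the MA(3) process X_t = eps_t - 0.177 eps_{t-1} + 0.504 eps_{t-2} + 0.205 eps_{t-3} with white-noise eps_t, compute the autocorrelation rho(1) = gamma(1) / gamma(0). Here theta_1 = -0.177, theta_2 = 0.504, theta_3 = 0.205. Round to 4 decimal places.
\rho(1) = -0.1227

For an MA(q) process with theta_0 = 1, the autocovariance is
  gamma(k) = sigma^2 * sum_{i=0..q-k} theta_i * theta_{i+k},
and rho(k) = gamma(k) / gamma(0). Sigma^2 cancels.
  numerator   = (1)*(-0.177) + (-0.177)*(0.504) + (0.504)*(0.205) = -0.162888.
  denominator = (1)^2 + (-0.177)^2 + (0.504)^2 + (0.205)^2 = 1.32737.
  rho(1) = -0.162888 / 1.32737 = -0.1227.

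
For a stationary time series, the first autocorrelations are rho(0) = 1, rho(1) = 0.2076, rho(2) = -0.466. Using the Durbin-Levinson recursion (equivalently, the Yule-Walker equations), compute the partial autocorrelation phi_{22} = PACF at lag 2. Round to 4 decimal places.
\phi_{22} = -0.5320

The PACF at lag k is phi_{kk}, the last component of the solution
to the Yule-Walker system G_k phi = r_k where
  (G_k)_{ij} = rho(|i - j|), (r_k)_i = rho(i), i,j = 1..k.
Equivalently, Durbin-Levinson gives phi_{kk} iteratively:
  phi_{11} = rho(1)
  phi_{kk} = [rho(k) - sum_{j=1..k-1} phi_{k-1,j} rho(k-j)]
            / [1 - sum_{j=1..k-1} phi_{k-1,j} rho(j)],
  phi_{k,j} = phi_{k-1,j} - phi_{kk} phi_{k-1,k-j},  j = 1..k-1.
Step k = 1:
  phi_11 = rho(1) = 0.2076.
Step k = 2:
  phi_22 = [rho(2) - phi_11 rho(1)] / [1 - phi_11 rho(1)] = [-0.466 - (0.2076)(0.2076)] / [1 - (0.2076)(0.2076)]
         = -0.50909776 / 0.95690224 = -0.532.
Therefore phi_{22} = -0.5320.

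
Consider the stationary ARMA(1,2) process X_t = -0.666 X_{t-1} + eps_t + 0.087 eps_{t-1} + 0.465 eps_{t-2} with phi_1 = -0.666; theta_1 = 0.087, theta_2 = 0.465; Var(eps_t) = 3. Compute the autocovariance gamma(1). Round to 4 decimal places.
\gamma(1) = -5.8125

Multiply the model equation by X_{t-k} and take expectations. With theta_0 = psi_0 = 1 and psi_j the MA(infinity) weights, this gives
  gamma(k) - sum_i phi_i gamma(k-i) = c_k,
  c_k = sigma^2 * sum_{j=k..q} theta_j psi_{j-k}   (c_k = 0 for k > q),
using gamma(-m) = gamma(m).
psi-weights needed (psi_j = theta_j + sum_i phi_i psi_{j-i}):
  psi_1 = theta_1 + phi_1 = 0.087 + (-0.666) = -0.579
  psi_2 = theta_2 + phi_1 psi_1 = 0.465 + (-0.666)(-0.579) = 0.850614
Right-hand sides:
  c_0 = sigma^2 (1 + theta_1 psi_1 + theta_2 psi_2) = 3 * (1 + (0.087)(-0.579) + (0.465)(0.850614)) = 3 * 1.345163 = 4.035488
  c_1 = sigma^2 (theta_1 + theta_2 psi_1) = 3 * (0.087 + (0.465)(-0.579)) = -0.546705
  c_2 = sigma^2 theta_2 = 3 * (0.465) = 1.395
Equations for k = 0 and k = 1 (AR order 1):
  gamma(0) = phi_1 gamma(1) + c_0
  gamma(1) = phi_1 gamma(0) + c_1
Substituting the second into the first: gamma(0) (1 - phi_1^2) = c_0 + phi_1 c_1, so
  gamma(0) = (c_0 + phi_1 c_1) / (1 - phi_1^2) = (4.035488 + (-0.666)(-0.546705)) / (1 - (-0.666)^2) = 4.399593 / 0.556444 = 7.906623.
  gamma(1) = phi_1 gamma(0) + c_1 = (-0.666)(7.906623) + (-0.546705) = -5.812516.
Therefore gamma(1) = -5.8125 (to 4 decimal places).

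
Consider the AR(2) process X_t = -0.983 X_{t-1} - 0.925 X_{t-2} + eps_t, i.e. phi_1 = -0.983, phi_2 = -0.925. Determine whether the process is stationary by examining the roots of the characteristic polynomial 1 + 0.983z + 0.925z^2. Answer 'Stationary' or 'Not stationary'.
\text{Stationary}

The AR(p) characteristic polynomial is P(z) = 1 + 0.983z + 0.925z^2.
Stationarity requires all roots to lie outside the unit circle, i.e. |z| > 1 for every root.
Set 1 + (0.983) z + (0.925) z^2 = 0, i.e. a z^2 + b z + c = 0 with a = 0.925, b = 0.983, c = 1.
Discriminant D = b^2 - 4ac = (0.983)^2 - 4*(0.925)*1 = 0.966289 - (3.7) = -2.733711.
D < 0, so the roots are the complex-conjugate pair z = (-b +/- i sqrt(-D)) / (2a) = -0.5314 +/- 0.8937i.
For a conjugate pair |z|^2 = z * conj(z) = (product of roots) = c/a = 1/(0.925) = 1.081081, so |z| = sqrt(1.081081) = 1.0398 for both roots.
Moduli of all roots: 1.0398, 1.0398.
All moduli strictly greater than 1? Yes.
Verdict: Stationary.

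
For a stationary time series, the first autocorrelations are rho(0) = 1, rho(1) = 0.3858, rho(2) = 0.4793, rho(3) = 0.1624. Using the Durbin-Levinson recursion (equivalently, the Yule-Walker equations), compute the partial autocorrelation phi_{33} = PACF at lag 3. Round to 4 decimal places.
\phi_{33} = -0.1390

The PACF at lag k is phi_{kk}, the last component of the solution
to the Yule-Walker system G_k phi = r_k where
  (G_k)_{ij} = rho(|i - j|), (r_k)_i = rho(i), i,j = 1..k.
Equivalently, Durbin-Levinson gives phi_{kk} iteratively:
  phi_{11} = rho(1)
  phi_{kk} = [rho(k) - sum_{j=1..k-1} phi_{k-1,j} rho(k-j)]
            / [1 - sum_{j=1..k-1} phi_{k-1,j} rho(j)],
  phi_{k,j} = phi_{k-1,j} - phi_{kk} phi_{k-1,k-j},  j = 1..k-1.
Step k = 1:
  phi_11 = rho(1) = 0.3858.
Step k = 2:
  phi_22 = [rho(2) - phi_11 rho(1)] / [1 - phi_11 rho(1)] = [0.4793 - (0.3858)(0.3858)] / [1 - (0.3858)(0.3858)]
         = 0.33045836 / 0.85115836 = 0.388245.
  Update: phi_21 = phi_11 - phi_22 phi_11 = 0.3858 - (0.388245)(0.3858) = 0.236015.
Step k = 3:
  phi_33 = [rho(3) - phi_21 rho(2) - phi_22 rho(1)] / [1 - phi_21 rho(1) - phi_22 rho(2)]
    numerator   = 0.1624 - (0.236015)(0.4793) - (0.388245)(0.3858) = -0.10050704
    denominator = 1 - (0.236015)(0.3858) - (0.388245)(0.4793) = 0.72285941
  phi_33 = -0.10050704 / 0.72285941 = -0.139.
Therefore phi_{33} = -0.1390.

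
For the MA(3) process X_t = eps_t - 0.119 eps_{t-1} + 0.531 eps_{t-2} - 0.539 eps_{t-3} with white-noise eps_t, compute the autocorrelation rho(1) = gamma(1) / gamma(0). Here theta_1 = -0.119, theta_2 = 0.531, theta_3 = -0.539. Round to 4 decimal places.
\rho(1) = -0.2952

For an MA(q) process with theta_0 = 1, the autocovariance is
  gamma(k) = sigma^2 * sum_{i=0..q-k} theta_i * theta_{i+k},
and rho(k) = gamma(k) / gamma(0). Sigma^2 cancels.
  numerator   = (1)*(-0.119) + (-0.119)*(0.531) + (0.531)*(-0.539) = -0.468398.
  denominator = (1)^2 + (-0.119)^2 + (0.531)^2 + (-0.539)^2 = 1.586643.
  rho(1) = -0.468398 / 1.586643 = -0.2952.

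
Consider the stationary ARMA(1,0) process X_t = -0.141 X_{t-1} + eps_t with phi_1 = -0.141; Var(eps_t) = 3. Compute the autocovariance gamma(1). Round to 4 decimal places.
\gamma(1) = -0.4316

Multiply the model equation by X_{t-k} and take expectations. With theta_0 = psi_0 = 1 and psi_j the MA(infinity) weights, this gives
  gamma(k) - sum_i phi_i gamma(k-i) = c_k,
  c_k = sigma^2 * sum_{j=k..q} theta_j psi_{j-k}   (c_k = 0 for k > q),
using gamma(-m) = gamma(m).
Pure AR (q = 0): c_0 = sigma^2 = 3, c_k = 0 for k >= 1.
Equations for k = 0 and k = 1 (AR order 1):
  gamma(0) = phi_1 gamma(1) + c_0
  gamma(1) = phi_1 gamma(0) + c_1
Substituting the second into the first: gamma(0) (1 - phi_1^2) = c_0 + phi_1 c_1, so
  gamma(0) = c_0 / (1 - phi_1^2) = 3 / (1 - (-0.141)^2) = 3 / 0.980119 = 3.060853.
  gamma(1) = phi_1 gamma(0) = (-0.141)(3.060853) = -0.43158.
Therefore gamma(1) = -0.4316 (to 4 decimal places).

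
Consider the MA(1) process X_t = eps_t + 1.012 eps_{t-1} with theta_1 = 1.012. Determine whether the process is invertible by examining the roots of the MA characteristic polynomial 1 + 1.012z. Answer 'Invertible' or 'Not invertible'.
\text{Not invertible}

The MA(q) characteristic polynomial is P(z) = 1 + 1.012z.
Invertibility requires all roots to lie outside the unit circle, i.e. |z| > 1 for every root.
This is linear in z: 1 + (1.012) z = 0  =>  z = -1/(1.012) = -0.988142,  |z| = 0.988142.
Moduli of all roots: 0.9881.
All moduli strictly greater than 1? No.
Verdict: Not invertible.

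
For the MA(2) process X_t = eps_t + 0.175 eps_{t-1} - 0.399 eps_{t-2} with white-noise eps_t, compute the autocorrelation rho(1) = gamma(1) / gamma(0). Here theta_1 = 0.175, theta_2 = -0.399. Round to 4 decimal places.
\rho(1) = 0.0884

For an MA(q) process with theta_0 = 1, the autocovariance is
  gamma(k) = sigma^2 * sum_{i=0..q-k} theta_i * theta_{i+k},
and rho(k) = gamma(k) / gamma(0). Sigma^2 cancels.
  numerator   = (1)*(0.175) + (0.175)*(-0.399) = 0.105175.
  denominator = (1)^2 + (0.175)^2 + (-0.399)^2 = 1.189826.
  rho(1) = 0.105175 / 1.189826 = 0.0884.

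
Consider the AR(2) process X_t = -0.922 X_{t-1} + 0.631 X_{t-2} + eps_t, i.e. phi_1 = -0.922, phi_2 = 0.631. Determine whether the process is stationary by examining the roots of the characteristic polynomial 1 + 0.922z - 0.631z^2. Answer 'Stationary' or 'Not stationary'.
\text{Not stationary}

The AR(p) characteristic polynomial is P(z) = 1 + 0.922z - 0.631z^2.
Stationarity requires all roots to lie outside the unit circle, i.e. |z| > 1 for every root.
Set 1 + (0.922) z + (-0.631) z^2 = 0, i.e. a z^2 + b z + c = 0 with a = -0.631, b = 0.922, c = 1.
Discriminant D = b^2 - 4ac = (0.922)^2 - 4*(-0.631)*1 = 0.850084 - (-2.524) = 3.374084.
D >= 0, so the roots are real: z = (-b +/- sqrt(D)) / (2a) = (-0.922 +/- 1.836868) / (-1.262).
  z_1 = (-0.922 + 1.836868) / (-1.262) = -0.7249,   |z_1| = 0.7249.
  z_2 = (-0.922 - 1.836868) / (-1.262) = 2.1861,   |z_2| = 2.1861.
Moduli of all roots: 0.7249, 2.1861.
All moduli strictly greater than 1? No.
Verdict: Not stationary.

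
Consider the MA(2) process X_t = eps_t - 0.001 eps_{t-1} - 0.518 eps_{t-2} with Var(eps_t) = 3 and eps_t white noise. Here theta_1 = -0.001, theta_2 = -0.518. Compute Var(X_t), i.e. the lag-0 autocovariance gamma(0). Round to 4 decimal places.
\gamma(0) = 3.8050

For an MA(q) process X_t = eps_t + sum_i theta_i eps_{t-i} with
Var(eps_t) = sigma^2, the variance is
  gamma(0) = sigma^2 * (1 + sum_i theta_i^2).
  sum_i theta_i^2 = (-0.001)^2 + (-0.518)^2 = 0.000001 + 0.268324 = 0.268325.
  gamma(0) = 3 * (1 + 0.268325) = 3 * 1.268325 = 3.804975, which rounds to 3.8050.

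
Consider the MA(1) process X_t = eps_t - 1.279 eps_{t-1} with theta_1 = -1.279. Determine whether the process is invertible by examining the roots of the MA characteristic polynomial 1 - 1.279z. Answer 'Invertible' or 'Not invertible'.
\text{Not invertible}

The MA(q) characteristic polynomial is P(z) = 1 - 1.279z.
Invertibility requires all roots to lie outside the unit circle, i.e. |z| > 1 for every root.
This is linear in z: 1 + (-1.279) z = 0  =>  z = -1/(-1.279) = 0.781861,  |z| = 0.781861.
Moduli of all roots: 0.7819.
All moduli strictly greater than 1? No.
Verdict: Not invertible.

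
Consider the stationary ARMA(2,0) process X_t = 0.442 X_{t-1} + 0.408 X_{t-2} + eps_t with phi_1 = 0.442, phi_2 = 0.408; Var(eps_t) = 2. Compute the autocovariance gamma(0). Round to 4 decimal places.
\gamma(0) = 5.4217

Multiply the model equation by X_{t-k} and take expectations. With theta_0 = psi_0 = 1 and psi_j the MA(infinity) weights, this gives
  gamma(k) - sum_i phi_i gamma(k-i) = c_k,
  c_k = sigma^2 * sum_{j=k..q} theta_j psi_{j-k}   (c_k = 0 for k > q),
using gamma(-m) = gamma(m).
Pure AR (q = 0): c_0 = sigma^2 = 2, c_k = 0 for k >= 1.
Equations for k = 0, 1, 2 (AR order 2, c_2 = 0):
  (E0) gamma(0) = phi_1 gamma(1) + phi_2 gamma(2) + c_0
  (E1) gamma(1) = phi_1 gamma(0) + phi_2 gamma(1) + c_1
  (E2) gamma(2) = phi_1 gamma(1) + phi_2 gamma(0)
From (E1): gamma(1) = A gamma(0) + B with
  A = phi_1 / (1 - phi_2) = 0.442 / 0.592 = 0.746622,   B = c_1 / (1 - phi_2) = 0 / 0.592 = 0.
Insert (E2) into (E0): gamma(0) (1 - phi_2^2) = phi_1 (1 + phi_2) gamma(1) + c_0.
  phi_1 (1 + phi_2) = (0.442)(1.408) = 0.622336,   1 - phi_2^2 = 0.833536.
Replace gamma(1) by A gamma(0) + B and collect gamma(0):
  gamma(0) [0.833536 - (0.622336)(0.746622)] = c_0 = 2
  gamma(0) * 0.368886 = 2
  gamma(0) = 2 / 0.368886 = 5.421722.
Therefore gamma(0) = 5.4217 (to 4 decimal places).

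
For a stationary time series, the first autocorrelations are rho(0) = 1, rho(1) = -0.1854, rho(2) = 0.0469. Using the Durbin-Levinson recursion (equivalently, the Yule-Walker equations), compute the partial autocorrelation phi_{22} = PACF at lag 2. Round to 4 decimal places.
\phi_{22} = 0.0130

The PACF at lag k is phi_{kk}, the last component of the solution
to the Yule-Walker system G_k phi = r_k where
  (G_k)_{ij} = rho(|i - j|), (r_k)_i = rho(i), i,j = 1..k.
Equivalently, Durbin-Levinson gives phi_{kk} iteratively:
  phi_{11} = rho(1)
  phi_{kk} = [rho(k) - sum_{j=1..k-1} phi_{k-1,j} rho(k-j)]
            / [1 - sum_{j=1..k-1} phi_{k-1,j} rho(j)],
  phi_{k,j} = phi_{k-1,j} - phi_{kk} phi_{k-1,k-j},  j = 1..k-1.
Step k = 1:
  phi_11 = rho(1) = -0.1854.
Step k = 2:
  phi_22 = [rho(2) - phi_11 rho(1)] / [1 - phi_11 rho(1)] = [0.0469 - (-0.1854)(-0.1854)] / [1 - (-0.1854)(-0.1854)]
         = 0.01252684 / 0.96562684 = 0.013.
Therefore phi_{22} = 0.0130.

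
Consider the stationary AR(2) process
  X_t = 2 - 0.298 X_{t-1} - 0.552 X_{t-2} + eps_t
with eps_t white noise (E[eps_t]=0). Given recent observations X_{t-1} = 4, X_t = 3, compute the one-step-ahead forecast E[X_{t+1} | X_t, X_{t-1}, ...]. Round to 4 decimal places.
E[X_{t+1} \mid \mathcal F_t] = -1.1020

For an AR(p) model X_t = c + sum_i phi_i X_{t-i} + eps_t, the
one-step-ahead conditional mean is
  E[X_{t+1} | X_t, ...] = c + sum_i phi_i X_{t+1-i}.
Substitute known values:
  E[X_{t+1} | ...] = 2 + (-0.298) * (3) + (-0.552) * (4)
                   = -1.1020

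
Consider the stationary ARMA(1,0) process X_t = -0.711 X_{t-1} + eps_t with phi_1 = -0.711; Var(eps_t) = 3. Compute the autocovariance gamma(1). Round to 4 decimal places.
\gamma(1) = -4.3136

Multiply the model equation by X_{t-k} and take expectations. With theta_0 = psi_0 = 1 and psi_j the MA(infinity) weights, this gives
  gamma(k) - sum_i phi_i gamma(k-i) = c_k,
  c_k = sigma^2 * sum_{j=k..q} theta_j psi_{j-k}   (c_k = 0 for k > q),
using gamma(-m) = gamma(m).
Pure AR (q = 0): c_0 = sigma^2 = 3, c_k = 0 for k >= 1.
Equations for k = 0 and k = 1 (AR order 1):
  gamma(0) = phi_1 gamma(1) + c_0
  gamma(1) = phi_1 gamma(0) + c_1
Substituting the second into the first: gamma(0) (1 - phi_1^2) = c_0 + phi_1 c_1, so
  gamma(0) = c_0 / (1 - phi_1^2) = 3 / (1 - (-0.711)^2) = 3 / 0.494479 = 6.066992.
  gamma(1) = phi_1 gamma(0) = (-0.711)(6.066992) = -4.313631.
Therefore gamma(1) = -4.3136 (to 4 decimal places).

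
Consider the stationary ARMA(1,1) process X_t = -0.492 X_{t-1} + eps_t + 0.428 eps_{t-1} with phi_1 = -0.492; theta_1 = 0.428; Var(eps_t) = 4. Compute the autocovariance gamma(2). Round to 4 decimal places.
\gamma(2) = 0.1312

Multiply the model equation by X_{t-k} and take expectations. With theta_0 = psi_0 = 1 and psi_j the MA(infinity) weights, this gives
  gamma(k) - sum_i phi_i gamma(k-i) = c_k,
  c_k = sigma^2 * sum_{j=k..q} theta_j psi_{j-k}   (c_k = 0 for k > q),
using gamma(-m) = gamma(m).
psi-weights needed (psi_j = theta_j + sum_i phi_i psi_{j-i}):
  psi_1 = theta_1 + phi_1 = 0.428 + (-0.492) = -0.064
Right-hand sides:
  c_0 = sigma^2 (1 + theta_1 psi_1) = 4 * (1 + (0.428)(-0.064)) = 4 * 0.972608 = 3.890432
  c_1 = sigma^2 theta_1 = 4 * (0.428) = 1.712
  c_2 = 0
Equations for k = 0 and k = 1 (AR order 1):
  gamma(0) = phi_1 gamma(1) + c_0
  gamma(1) = phi_1 gamma(0) + c_1
Substituting the second into the first: gamma(0) (1 - phi_1^2) = c_0 + phi_1 c_1, so
  gamma(0) = (c_0 + phi_1 c_1) / (1 - phi_1^2) = (3.890432 + (-0.492)(1.712)) / (1 - (-0.492)^2) = 3.048128 / 0.757936 = 4.021617.
  gamma(1) = phi_1 gamma(0) + c_1 = (-0.492)(4.021617) + (1.712) = -0.266635.
For k = 2 (> q): gamma(2) = phi_1 gamma(1) = (-0.492)(-0.266635) = 0.131185.
Therefore gamma(2) = 0.1312 (to 4 decimal places).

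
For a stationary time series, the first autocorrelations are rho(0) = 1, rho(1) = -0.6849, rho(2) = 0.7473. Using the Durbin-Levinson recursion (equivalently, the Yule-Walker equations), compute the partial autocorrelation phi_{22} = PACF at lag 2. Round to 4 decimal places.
\phi_{22} = 0.5240

The PACF at lag k is phi_{kk}, the last component of the solution
to the Yule-Walker system G_k phi = r_k where
  (G_k)_{ij} = rho(|i - j|), (r_k)_i = rho(i), i,j = 1..k.
Equivalently, Durbin-Levinson gives phi_{kk} iteratively:
  phi_{11} = rho(1)
  phi_{kk} = [rho(k) - sum_{j=1..k-1} phi_{k-1,j} rho(k-j)]
            / [1 - sum_{j=1..k-1} phi_{k-1,j} rho(j)],
  phi_{k,j} = phi_{k-1,j} - phi_{kk} phi_{k-1,k-j},  j = 1..k-1.
Step k = 1:
  phi_11 = rho(1) = -0.6849.
Step k = 2:
  phi_22 = [rho(2) - phi_11 rho(1)] / [1 - phi_11 rho(1)] = [0.7473 - (-0.6849)(-0.6849)] / [1 - (-0.6849)(-0.6849)]
         = 0.27821199 / 0.53091199 = 0.524.
Therefore phi_{22} = 0.5240.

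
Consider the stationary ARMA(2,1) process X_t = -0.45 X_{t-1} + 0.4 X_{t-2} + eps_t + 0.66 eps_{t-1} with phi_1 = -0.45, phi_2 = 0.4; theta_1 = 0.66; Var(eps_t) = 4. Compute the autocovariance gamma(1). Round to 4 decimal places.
\gamma(1) = 0.7624

Multiply the model equation by X_{t-k} and take expectations. With theta_0 = psi_0 = 1 and psi_j the MA(infinity) weights, this gives
  gamma(k) - sum_i phi_i gamma(k-i) = c_k,
  c_k = sigma^2 * sum_{j=k..q} theta_j psi_{j-k}   (c_k = 0 for k > q),
using gamma(-m) = gamma(m).
psi-weights needed (psi_j = theta_j + sum_i phi_i psi_{j-i}):
  psi_1 = theta_1 + phi_1 = 0.66 + (-0.45) = 0.21
Right-hand sides:
  c_0 = sigma^2 (1 + theta_1 psi_1) = 4 * (1 + (0.66)(0.21)) = 4 * 1.1386 = 4.5544
  c_1 = sigma^2 theta_1 = 4 * (0.66) = 2.64
  c_2 = 0
Equations for k = 0, 1, 2 (AR order 2, c_2 = 0):
  (E0) gamma(0) = phi_1 gamma(1) + phi_2 gamma(2) + c_0
  (E1) gamma(1) = phi_1 gamma(0) + phi_2 gamma(1) + c_1
  (E2) gamma(2) = phi_1 gamma(1) + phi_2 gamma(0)
From (E1): gamma(1) = A gamma(0) + B with
  A = phi_1 / (1 - phi_2) = -0.45 / 0.6 = -0.75,   B = c_1 / (1 - phi_2) = 2.64 / 0.6 = 4.4.
Insert (E2) into (E0): gamma(0) (1 - phi_2^2) = phi_1 (1 + phi_2) gamma(1) + c_0.
  phi_1 (1 + phi_2) = (-0.45)(1.4) = -0.63,   1 - phi_2^2 = 0.84.
Replace gamma(1) by A gamma(0) + B and collect gamma(0):
  gamma(0) [0.84 - (-0.63)(-0.75)] = (-0.63)(4.4) + 4.5544
  gamma(0) * 0.3675 = 1.7824
  gamma(0) = 1.7824 / 0.3675 = 4.850068.
  gamma(1) = A gamma(0) + B = (-0.75)(4.850068) + (4.4) = 0.762449.
Therefore gamma(1) = 0.7624 (to 4 decimal places).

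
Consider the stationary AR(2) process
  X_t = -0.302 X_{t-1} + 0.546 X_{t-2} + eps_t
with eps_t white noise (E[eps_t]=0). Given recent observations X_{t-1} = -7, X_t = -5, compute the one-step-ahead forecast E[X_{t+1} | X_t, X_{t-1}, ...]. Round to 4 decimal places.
E[X_{t+1} \mid \mathcal F_t] = -2.3120

For an AR(p) model X_t = c + sum_i phi_i X_{t-i} + eps_t, the
one-step-ahead conditional mean is
  E[X_{t+1} | X_t, ...] = c + sum_i phi_i X_{t+1-i}.
Substitute known values:
  E[X_{t+1} | ...] = (-0.302) * (-5) + (0.546) * (-7)
                   = -2.3120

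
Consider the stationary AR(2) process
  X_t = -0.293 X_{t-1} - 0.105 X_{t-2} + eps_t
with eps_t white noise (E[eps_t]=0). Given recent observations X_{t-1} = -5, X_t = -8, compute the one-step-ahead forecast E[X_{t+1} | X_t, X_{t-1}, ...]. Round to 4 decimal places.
E[X_{t+1} \mid \mathcal F_t] = 2.8690

For an AR(p) model X_t = c + sum_i phi_i X_{t-i} + eps_t, the
one-step-ahead conditional mean is
  E[X_{t+1} | X_t, ...] = c + sum_i phi_i X_{t+1-i}.
Substitute known values:
  E[X_{t+1} | ...] = (-0.293) * (-8) + (-0.105) * (-5)
                   = 2.8690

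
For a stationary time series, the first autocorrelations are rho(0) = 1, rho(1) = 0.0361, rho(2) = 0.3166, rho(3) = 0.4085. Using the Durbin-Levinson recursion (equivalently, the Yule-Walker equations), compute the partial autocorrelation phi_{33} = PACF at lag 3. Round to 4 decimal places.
\phi_{33} = 0.4329

The PACF at lag k is phi_{kk}, the last component of the solution
to the Yule-Walker system G_k phi = r_k where
  (G_k)_{ij} = rho(|i - j|), (r_k)_i = rho(i), i,j = 1..k.
Equivalently, Durbin-Levinson gives phi_{kk} iteratively:
  phi_{11} = rho(1)
  phi_{kk} = [rho(k) - sum_{j=1..k-1} phi_{k-1,j} rho(k-j)]
            / [1 - sum_{j=1..k-1} phi_{k-1,j} rho(j)],
  phi_{k,j} = phi_{k-1,j} - phi_{kk} phi_{k-1,k-j},  j = 1..k-1.
Step k = 1:
  phi_11 = rho(1) = 0.0361.
Step k = 2:
  phi_22 = [rho(2) - phi_11 rho(1)] / [1 - phi_11 rho(1)] = [0.3166 - (0.0361)(0.0361)] / [1 - (0.0361)(0.0361)]
         = 0.31529679 / 0.99869679 = 0.315708.
  Update: phi_21 = phi_11 - phi_22 phi_11 = 0.0361 - (0.315708)(0.0361) = 0.024703.
Step k = 3:
  phi_33 = [rho(3) - phi_21 rho(2) - phi_22 rho(1)] / [1 - phi_21 rho(1) - phi_22 rho(2)]
    numerator   = 0.4085 - (0.024703)(0.3166) - (0.315708)(0.0361) = 0.38928198
    denominator = 1 - (0.024703)(0.0361) - (0.315708)(0.3166) = 0.899155
  phi_33 = 0.38928198 / 0.899155 = 0.4329.
Therefore phi_{33} = 0.4329.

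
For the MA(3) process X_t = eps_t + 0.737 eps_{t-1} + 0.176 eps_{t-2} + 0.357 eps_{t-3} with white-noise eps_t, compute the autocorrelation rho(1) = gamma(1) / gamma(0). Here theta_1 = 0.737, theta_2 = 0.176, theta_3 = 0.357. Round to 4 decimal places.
\rho(1) = 0.5463

For an MA(q) process with theta_0 = 1, the autocovariance is
  gamma(k) = sigma^2 * sum_{i=0..q-k} theta_i * theta_{i+k},
and rho(k) = gamma(k) / gamma(0). Sigma^2 cancels.
  numerator   = (1)*(0.737) + (0.737)*(0.176) + (0.176)*(0.357) = 0.929544.
  denominator = (1)^2 + (0.737)^2 + (0.176)^2 + (0.357)^2 = 1.701594.
  rho(1) = 0.929544 / 1.701594 = 0.5463.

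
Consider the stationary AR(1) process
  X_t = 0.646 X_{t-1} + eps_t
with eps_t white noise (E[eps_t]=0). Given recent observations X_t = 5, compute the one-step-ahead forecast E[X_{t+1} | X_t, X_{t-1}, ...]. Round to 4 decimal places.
E[X_{t+1} \mid \mathcal F_t] = 3.2300

For an AR(p) model X_t = c + sum_i phi_i X_{t-i} + eps_t, the
one-step-ahead conditional mean is
  E[X_{t+1} | X_t, ...] = c + sum_i phi_i X_{t+1-i}.
Substitute known values:
  E[X_{t+1} | ...] = (0.646) * (5)
                   = 3.2300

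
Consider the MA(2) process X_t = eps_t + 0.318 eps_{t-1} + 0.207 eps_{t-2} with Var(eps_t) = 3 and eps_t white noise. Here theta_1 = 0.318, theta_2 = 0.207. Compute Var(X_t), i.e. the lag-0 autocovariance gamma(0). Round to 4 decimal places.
\gamma(0) = 3.4319

For an MA(q) process X_t = eps_t + sum_i theta_i eps_{t-i} with
Var(eps_t) = sigma^2, the variance is
  gamma(0) = sigma^2 * (1 + sum_i theta_i^2).
  sum_i theta_i^2 = (0.318)^2 + (0.207)^2 = 0.101124 + 0.042849 = 0.143973.
  gamma(0) = 3 * (1 + 0.143973) = 3 * 1.143973 = 3.431919, which rounds to 3.4319.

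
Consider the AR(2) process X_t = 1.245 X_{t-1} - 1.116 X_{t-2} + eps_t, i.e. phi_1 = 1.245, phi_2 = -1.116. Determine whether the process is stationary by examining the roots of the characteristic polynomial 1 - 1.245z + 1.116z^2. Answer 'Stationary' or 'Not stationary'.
\text{Not stationary}

The AR(p) characteristic polynomial is P(z) = 1 - 1.245z + 1.116z^2.
Stationarity requires all roots to lie outside the unit circle, i.e. |z| > 1 for every root.
Set 1 + (-1.245) z + (1.116) z^2 = 0, i.e. a z^2 + b z + c = 0 with a = 1.116, b = -1.245, c = 1.
Discriminant D = b^2 - 4ac = (-1.245)^2 - 4*(1.116)*1 = 1.550025 - (4.464) = -2.913975.
D < 0, so the roots are the complex-conjugate pair z = (-b +/- i sqrt(-D)) / (2a) = 0.5578 +/- 0.7648i.
For a conjugate pair |z|^2 = z * conj(z) = (product of roots) = c/a = 1/(1.116) = 0.896057, so |z| = sqrt(0.896057) = 0.9466 for both roots.
Moduli of all roots: 0.9466, 0.9466.
All moduli strictly greater than 1? No.
Verdict: Not stationary.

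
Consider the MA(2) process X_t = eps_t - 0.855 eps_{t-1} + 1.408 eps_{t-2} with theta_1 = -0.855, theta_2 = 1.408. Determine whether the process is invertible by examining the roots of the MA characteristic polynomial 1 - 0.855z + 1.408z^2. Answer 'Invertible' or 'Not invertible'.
\text{Not invertible}

The MA(q) characteristic polynomial is P(z) = 1 - 0.855z + 1.408z^2.
Invertibility requires all roots to lie outside the unit circle, i.e. |z| > 1 for every root.
Set 1 + (-0.855) z + (1.408) z^2 = 0, i.e. a z^2 + b z + c = 0 with a = 1.408, b = -0.855, c = 1.
Discriminant D = b^2 - 4ac = (-0.855)^2 - 4*(1.408)*1 = 0.731025 - (5.632) = -4.900975.
D < 0, so the roots are the complex-conjugate pair z = (-b +/- i sqrt(-D)) / (2a) = 0.3036 +/- 0.7862i.
For a conjugate pair |z|^2 = z * conj(z) = (product of roots) = c/a = 1/(1.408) = 0.710227, so |z| = sqrt(0.710227) = 0.8427 for both roots.
Moduli of all roots: 0.8427, 0.8427.
All moduli strictly greater than 1? No.
Verdict: Not invertible.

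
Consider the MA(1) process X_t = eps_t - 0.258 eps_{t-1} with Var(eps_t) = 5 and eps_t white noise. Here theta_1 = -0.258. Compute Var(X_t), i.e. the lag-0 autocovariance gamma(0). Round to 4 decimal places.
\gamma(0) = 5.3328

For an MA(q) process X_t = eps_t + sum_i theta_i eps_{t-i} with
Var(eps_t) = sigma^2, the variance is
  gamma(0) = sigma^2 * (1 + sum_i theta_i^2).
  sum_i theta_i^2 = (-0.258)^2 = 0.066564.
  gamma(0) = 5 * (1 + 0.066564) = 5 * 1.066564 = 5.33282, which rounds to 5.3328.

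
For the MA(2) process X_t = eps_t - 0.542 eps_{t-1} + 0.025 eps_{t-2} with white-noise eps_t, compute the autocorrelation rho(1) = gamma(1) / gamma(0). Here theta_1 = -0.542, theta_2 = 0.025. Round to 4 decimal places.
\rho(1) = -0.4292

For an MA(q) process with theta_0 = 1, the autocovariance is
  gamma(k) = sigma^2 * sum_{i=0..q-k} theta_i * theta_{i+k},
and rho(k) = gamma(k) / gamma(0). Sigma^2 cancels.
  numerator   = (1)*(-0.542) + (-0.542)*(0.025) = -0.55555.
  denominator = (1)^2 + (-0.542)^2 + (0.025)^2 = 1.294389.
  rho(1) = -0.55555 / 1.294389 = -0.4292.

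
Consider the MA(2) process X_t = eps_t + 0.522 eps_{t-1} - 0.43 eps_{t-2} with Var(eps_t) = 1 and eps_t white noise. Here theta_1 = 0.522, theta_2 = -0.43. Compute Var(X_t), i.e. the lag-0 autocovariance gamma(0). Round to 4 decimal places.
\gamma(0) = 1.4574

For an MA(q) process X_t = eps_t + sum_i theta_i eps_{t-i} with
Var(eps_t) = sigma^2, the variance is
  gamma(0) = sigma^2 * (1 + sum_i theta_i^2).
  sum_i theta_i^2 = (0.522)^2 + (-0.43)^2 = 0.272484 + 0.1849 = 0.457384.
  gamma(0) = 1 * (1 + 0.457384) = 1 * 1.457384 = 1.457384, which rounds to 1.4574.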